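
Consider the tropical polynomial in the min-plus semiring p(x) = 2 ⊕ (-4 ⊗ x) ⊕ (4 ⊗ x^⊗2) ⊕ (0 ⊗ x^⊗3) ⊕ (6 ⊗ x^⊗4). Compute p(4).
p(4) = 0

A tropical monomial a ⊗ x^⊗i evaluates to a + i · x. Evaluating each term at x = 4:
  Term 0 contributes 2 + 0 · 4 = 2
  Term 1 contributes -4 + 1 · 4 = 0
  Term 2 contributes 4 + 2 · 4 = 12
  Term 3 contributes 0 + 3 · 4 = 12
  Term 4 contributes 6 + 4 · 4 = 22
p(4) = ⊕ of these = min[2, 0, 12, 12, 22] = 0.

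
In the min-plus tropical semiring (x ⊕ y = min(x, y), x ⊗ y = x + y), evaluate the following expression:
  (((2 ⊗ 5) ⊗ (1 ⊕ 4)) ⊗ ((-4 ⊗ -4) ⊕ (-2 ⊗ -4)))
(((2 ⊗ 5) ⊗ (1 ⊕ 4)) ⊗ ((-4 ⊗ -4) ⊕ (-2 ⊗ -4))) = 0

Expand innermost to outermost. Recall ⊕ takes the minimum of its arguments and ⊗ takes their sum. Working out the expression (((2 ⊗ 5) ⊗ (1 ⊕ 4)) ⊗ ((-4 ⊗ -4) ⊕ (-2 ⊗ -4))) gives 0.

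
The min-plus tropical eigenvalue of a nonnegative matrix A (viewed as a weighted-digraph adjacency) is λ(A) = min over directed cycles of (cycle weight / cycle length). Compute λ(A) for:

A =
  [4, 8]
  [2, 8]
λ(A) = 4

Enumerate directed cycles and compute their means (weight / length). Sample:
  cycle 0 → 0: weight = 4, length = 1, mean = 4/1 ≈ 4.000
  cycle 1 → 1: weight = 8, length = 1, mean = 8/1 ≈ 8.000
  cycle 0 → 1 → 0: weight = 10, length = 2, mean = 10/2 ≈ 5.000
  cycle 1 → 0 → 1: weight = 10, length = 2, mean = 10/2 ≈ 5.000
Minimum mean = 4.000, attained e.g. along the cycle 0 → 0 with weight 4 and length 1. So λ(A) = 4/1 = 4.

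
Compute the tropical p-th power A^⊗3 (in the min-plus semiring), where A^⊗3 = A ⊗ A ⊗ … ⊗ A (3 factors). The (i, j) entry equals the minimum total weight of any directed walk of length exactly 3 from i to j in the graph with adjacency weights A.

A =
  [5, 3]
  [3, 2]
A^⊗3 =
  [8, 7]
  [7, 6]

Each entry (A^⊗3)_ij equals the minimum over all length-3 walks i = v_0 → v_1 → … → v_3 = j of Σ_t A[v_t][v_{t+1}]. For example, for (i, j) = (0, 1) we minimise over 4 possible intermediate vertex sequences; the minimum is 7, attained along the walk 0 → 1 → 1 → 1.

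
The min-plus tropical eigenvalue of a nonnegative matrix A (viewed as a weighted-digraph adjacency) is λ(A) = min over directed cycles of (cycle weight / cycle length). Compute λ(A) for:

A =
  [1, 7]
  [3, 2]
λ(A) = 1

Enumerate directed cycles and compute their means (weight / length). Sample:
  cycle 0 → 0: weight = 1, length = 1, mean = 1/1 ≈ 1.000
  cycle 1 → 1: weight = 2, length = 1, mean = 2/1 ≈ 2.000
  cycle 0 → 1 → 0: weight = 10, length = 2, mean = 10/2 ≈ 5.000
  cycle 1 → 0 → 1: weight = 10, length = 2, mean = 10/2 ≈ 5.000
Minimum mean = 1.000, attained e.g. along the cycle 0 → 0 with weight 1 and length 1. So λ(A) = 1/1 = 1.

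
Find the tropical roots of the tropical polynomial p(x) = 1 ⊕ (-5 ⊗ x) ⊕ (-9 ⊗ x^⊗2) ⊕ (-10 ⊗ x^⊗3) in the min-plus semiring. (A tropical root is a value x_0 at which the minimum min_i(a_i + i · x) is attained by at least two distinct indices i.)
Roots: {1, 4, 6}

Each tropical root is a break point of the lower envelope of the lines y = a_i + i · x (there are 4 lines, with slopes 0, 1, ..., 3). Only the lines that attain the minimum somewhere contribute to roots; other lines are dominated. Here the surviving (envelope) indices are i = 3, i = 2, i = 1, i = 0.
Intersections between consecutive envelope lines give the roots: for adjacent envelope indices i < j the intersection is x = (a_i − a_j) / (j − i). Reading off the sorted break points: {1, 4, 6}.
Verification: at each break x_0, at least two indices attain the minimum of min_i(a_i + i · x_0).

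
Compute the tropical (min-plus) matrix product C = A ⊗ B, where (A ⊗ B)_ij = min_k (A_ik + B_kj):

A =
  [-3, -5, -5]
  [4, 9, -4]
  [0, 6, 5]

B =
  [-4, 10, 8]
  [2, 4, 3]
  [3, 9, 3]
A ⊗ B =
  [-7, -1, -2]
  [-1, 5, -1]
  [-4, 10, 8]

Apply the min-plus product entry-by-entry:
  C[0][0] = min over k of (A[0][0] + B[0][0] = -3 + -4 = -7, A[0][1] + B[1][0] = -5 + 2 = -3, A[0][2] + B[2][0] = -5 + 3 = -2) = -7 (attained at k = 0)
  C[0][1] = min over k of (A[0][0] + B[0][1] = -3 + 10 = 7, A[0][1] + B[1][1] = -5 + 4 = -1, A[0][2] + B[2][1] = -5 + 9 = 4) = -1 (attained at k = 1)
  C[0][2] = min over k of (A[0][0] + B[0][2] = -3 + 8 = 5, A[0][1] + B[1][2] = -5 + 3 = -2, A[0][2] + B[2][2] = -5 + 3 = -2) = -2 (attained at k = 1)
  C[1][0] = min over k of (A[1][0] + B[0][0] = 4 + -4 = 0, A[1][1] + B[1][0] = 9 + 2 = 11, A[1][2] + B[2][0] = -4 + 3 = -1) = -1 (attained at k = 2)
  C[1][1] = min over k of (A[1][0] + B[0][1] = 4 + 10 = 14, A[1][1] + B[1][1] = 9 + 4 = 13, A[1][2] + B[2][1] = -4 + 9 = 5) = 5 (attained at k = 2)
  C[1][2] = min over k of (A[1][0] + B[0][2] = 4 + 8 = 12, A[1][1] + B[1][2] = 9 + 3 = 12, A[1][2] + B[2][2] = -4 + 3 = -1) = -1 (attained at k = 2)
  C[2][0] = min over k of (A[2][0] + B[0][0] = 0 + -4 = -4, A[2][1] + B[1][0] = 6 + 2 = 8, A[2][2] + B[2][0] = 5 + 3 = 8) = -4 (attained at k = 0)
  C[2][1] = min over k of (A[2][0] + B[0][1] = 0 + 10 = 10, A[2][1] + B[1][1] = 6 + 4 = 10, A[2][2] + B[2][1] = 5 + 9 = 14) = 10 (attained at k = 0)
  C[2][2] = min over k of (A[2][0] + B[0][2] = 0 + 8 = 8, A[2][1] + B[1][2] = 6 + 3 = 9, A[2][2] + B[2][2] = 5 + 3 = 8) = 8 (attained at k = 0)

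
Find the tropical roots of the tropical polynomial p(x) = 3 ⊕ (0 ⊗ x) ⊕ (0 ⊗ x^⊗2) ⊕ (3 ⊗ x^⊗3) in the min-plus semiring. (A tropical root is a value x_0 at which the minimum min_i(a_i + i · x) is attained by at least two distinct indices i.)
Roots: {-3, 0, 3}

Each tropical root is a break point of the lower envelope of the lines y = a_i + i · x (there are 4 lines, with slopes 0, 1, ..., 3). Only the lines that attain the minimum somewhere contribute to roots; other lines are dominated. Here the surviving (envelope) indices are i = 3, i = 2, i = 1, i = 0.
Intersections between consecutive envelope lines give the roots: for adjacent envelope indices i < j the intersection is x = (a_i − a_j) / (j − i). Reading off the sorted break points: {-3, 0, 3}.
Verification: at each break x_0, at least two indices attain the minimum of min_i(a_i + i · x_0).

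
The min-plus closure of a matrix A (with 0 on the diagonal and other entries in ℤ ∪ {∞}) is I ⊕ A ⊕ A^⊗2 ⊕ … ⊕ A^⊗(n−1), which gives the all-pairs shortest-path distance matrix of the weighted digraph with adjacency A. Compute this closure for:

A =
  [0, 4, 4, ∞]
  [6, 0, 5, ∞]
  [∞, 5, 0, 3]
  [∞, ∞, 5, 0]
Closure =
  [0, 4, 4, 7]
  [6, 0, 5, 8]
  [11, 5, 0, 3]
  [16, 10, 5, 0]

This is the Floyd-Warshall all-pairs shortest-path computation. For each intermediate vertex k = 0, 1, …, 3, update dist[i][j] ← min(dist[i][j], dist[i][k] + dist[k][j]). The final matrix gives, for each (i, j), the minimum total weight of any directed path from i to j (possibly empty when i = j).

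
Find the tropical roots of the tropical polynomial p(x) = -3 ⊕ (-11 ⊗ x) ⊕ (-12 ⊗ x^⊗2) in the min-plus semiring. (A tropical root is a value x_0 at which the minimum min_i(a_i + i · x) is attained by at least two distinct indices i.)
Roots: {1, 8}

Each tropical root is a break point of the lower envelope of the lines y = a_i + i · x (there are 3 lines, with slopes 0, 1, ..., 2). Only the lines that attain the minimum somewhere contribute to roots; other lines are dominated. Here the surviving (envelope) indices are i = 2, i = 1, i = 0.
Intersections between consecutive envelope lines give the roots: for adjacent envelope indices i < j the intersection is x = (a_i − a_j) / (j − i). Reading off the sorted break points: {1, 8}.
Verification: at each break x_0, at least two indices attain the minimum of min_i(a_i + i · x_0).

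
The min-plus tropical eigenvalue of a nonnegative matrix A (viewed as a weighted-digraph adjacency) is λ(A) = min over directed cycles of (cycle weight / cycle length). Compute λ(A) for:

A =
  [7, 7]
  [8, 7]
λ(A) = 7

Enumerate directed cycles and compute their means (weight / length). Sample:
  cycle 0 → 0: weight = 7, length = 1, mean = 7/1 ≈ 7.000
  cycle 1 → 1: weight = 7, length = 1, mean = 7/1 ≈ 7.000
  cycle 0 → 1 → 0: weight = 15, length = 2, mean = 15/2 ≈ 7.500
  cycle 1 → 0 → 1: weight = 15, length = 2, mean = 15/2 ≈ 7.500
Minimum mean = 7.000, attained e.g. along the cycle 0 → 0 with weight 7 and length 1. So λ(A) = 7/1 = 7.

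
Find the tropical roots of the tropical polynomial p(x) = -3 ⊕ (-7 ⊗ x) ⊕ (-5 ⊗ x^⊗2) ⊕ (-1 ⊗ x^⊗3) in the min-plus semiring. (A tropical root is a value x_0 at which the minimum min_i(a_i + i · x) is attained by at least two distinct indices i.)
Roots: {-4, -2, 4}

Each tropical root is a break point of the lower envelope of the lines y = a_i + i · x (there are 4 lines, with slopes 0, 1, ..., 3). Only the lines that attain the minimum somewhere contribute to roots; other lines are dominated. Here the surviving (envelope) indices are i = 3, i = 2, i = 1, i = 0.
Intersections between consecutive envelope lines give the roots: for adjacent envelope indices i < j the intersection is x = (a_i − a_j) / (j − i). Reading off the sorted break points: {-4, -2, 4}.
Verification: at each break x_0, at least two indices attain the minimum of min_i(a_i + i · x_0).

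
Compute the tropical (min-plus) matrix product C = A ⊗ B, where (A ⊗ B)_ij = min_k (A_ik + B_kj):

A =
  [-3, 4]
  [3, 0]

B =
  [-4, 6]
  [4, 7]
A ⊗ B =
  [-7, 3]
  [-1, 7]

Apply the min-plus product entry-by-entry:
  C[0][0] = min over k of (A[0][0] + B[0][0] = -3 + -4 = -7, A[0][1] + B[1][0] = 4 + 4 = 8) = -7 (attained at k = 0)
  C[0][1] = min over k of (A[0][0] + B[0][1] = -3 + 6 = 3, A[0][1] + B[1][1] = 4 + 7 = 11) = 3 (attained at k = 0)
  C[1][0] = min over k of (A[1][0] + B[0][0] = 3 + -4 = -1, A[1][1] + B[1][0] = 0 + 4 = 4) = -1 (attained at k = 0)
  C[1][1] = min over k of (A[1][0] + B[0][1] = 3 + 6 = 9, A[1][1] + B[1][1] = 0 + 7 = 7) = 7 (attained at k = 1)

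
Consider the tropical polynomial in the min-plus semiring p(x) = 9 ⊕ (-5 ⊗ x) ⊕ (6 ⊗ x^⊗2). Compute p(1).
p(1) = -4

A tropical monomial a ⊗ x^⊗i evaluates to a + i · x. Evaluating each term at x = 1:
  Term 0 contributes 9 + 0 · 1 = 9
  Term 1 contributes -5 + 1 · 1 = -4
  Term 2 contributes 6 + 2 · 1 = 8
p(1) = ⊕ of these = min[9, -4, 8] = -4.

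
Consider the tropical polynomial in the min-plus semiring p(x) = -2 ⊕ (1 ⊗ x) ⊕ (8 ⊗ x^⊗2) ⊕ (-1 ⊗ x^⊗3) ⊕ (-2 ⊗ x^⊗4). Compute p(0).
p(0) = -2

A tropical monomial a ⊗ x^⊗i evaluates to a + i · x. Evaluating each term at x = 0:
  Term 0 contributes -2 + 0 · 0 = -2
  Term 1 contributes 1 + 1 · 0 = 1
  Term 2 contributes 8 + 2 · 0 = 8
  Term 3 contributes -1 + 3 · 0 = -1
  Term 4 contributes -2 + 4 · 0 = -2
p(0) = ⊕ of these = min[-2, 1, 8, -1, -2] = -2.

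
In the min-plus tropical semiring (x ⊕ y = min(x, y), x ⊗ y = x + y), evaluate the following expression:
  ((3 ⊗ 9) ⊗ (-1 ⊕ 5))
((3 ⊗ 9) ⊗ (-1 ⊕ 5)) = 11

Expand innermost to outermost. Recall ⊕ takes the minimum of its arguments and ⊗ takes their sum. Working out the expression ((3 ⊗ 9) ⊗ (-1 ⊕ 5)) gives 11.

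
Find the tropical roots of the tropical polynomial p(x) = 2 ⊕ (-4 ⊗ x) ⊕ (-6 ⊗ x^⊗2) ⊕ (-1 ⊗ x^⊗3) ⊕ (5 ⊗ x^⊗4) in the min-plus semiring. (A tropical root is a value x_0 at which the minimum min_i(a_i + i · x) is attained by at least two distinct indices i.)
Roots: {-6, -5, 2, 6}

Each tropical root is a break point of the lower envelope of the lines y = a_i + i · x (there are 5 lines, with slopes 0, 1, ..., 4). Only the lines that attain the minimum somewhere contribute to roots; other lines are dominated. Here the surviving (envelope) indices are i = 4, i = 3, i = 2, i = 1, i = 0.
Intersections between consecutive envelope lines give the roots: for adjacent envelope indices i < j the intersection is x = (a_i − a_j) / (j − i). Reading off the sorted break points: {-6, -5, 2, 6}.
Verification: at each break x_0, at least two indices attain the minimum of min_i(a_i + i · x_0).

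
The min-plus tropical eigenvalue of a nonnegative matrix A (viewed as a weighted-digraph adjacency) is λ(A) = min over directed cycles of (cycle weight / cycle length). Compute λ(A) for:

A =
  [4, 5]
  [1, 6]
λ(A) = 3

Enumerate directed cycles and compute their means (weight / length). Sample:
  cycle 0 → 0: weight = 4, length = 1, mean = 4/1 ≈ 4.000
  cycle 1 → 1: weight = 6, length = 1, mean = 6/1 ≈ 6.000
  cycle 0 → 1 → 0: weight = 6, length = 2, mean = 6/2 ≈ 3.000
  cycle 1 → 0 → 1: weight = 6, length = 2, mean = 6/2 ≈ 3.000
Minimum mean = 3.000, attained e.g. along the cycle 0 → 1 → 0 with weight 6 and length 2. So λ(A) = 6/2 = 3.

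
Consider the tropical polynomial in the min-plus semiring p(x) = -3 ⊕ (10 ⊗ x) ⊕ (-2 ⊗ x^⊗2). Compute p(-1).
p(-1) = -4

A tropical monomial a ⊗ x^⊗i evaluates to a + i · x. Evaluating each term at x = -1:
  Term 0 contributes -3 + 0 · -1 = -3
  Term 1 contributes 10 + 1 · -1 = 9
  Term 2 contributes -2 + 2 · -1 = -4
p(-1) = ⊕ of these = min[-3, 9, -4] = -4.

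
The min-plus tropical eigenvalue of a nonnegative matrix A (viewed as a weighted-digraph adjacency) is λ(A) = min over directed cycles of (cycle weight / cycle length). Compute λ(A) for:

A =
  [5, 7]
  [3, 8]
λ(A) = 5

Enumerate directed cycles and compute their means (weight / length). Sample:
  cycle 0 → 0: weight = 5, length = 1, mean = 5/1 ≈ 5.000
  cycle 1 → 1: weight = 8, length = 1, mean = 8/1 ≈ 8.000
  cycle 0 → 1 → 0: weight = 10, length = 2, mean = 10/2 ≈ 5.000
  cycle 1 → 0 → 1: weight = 10, length = 2, mean = 10/2 ≈ 5.000
Minimum mean = 5.000, attained e.g. along the cycle 0 → 0 with weight 5 and length 1. So λ(A) = 5/1 = 5.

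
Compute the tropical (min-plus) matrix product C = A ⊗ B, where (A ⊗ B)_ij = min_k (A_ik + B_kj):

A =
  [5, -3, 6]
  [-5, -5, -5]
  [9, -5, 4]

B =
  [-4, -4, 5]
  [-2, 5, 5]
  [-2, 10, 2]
A ⊗ B =
  [-5, 1, 2]
  [-9, -9, -3]
  [-7, 0, 0]

Apply the min-plus product entry-by-entry:
  C[0][0] = min over k of (A[0][0] + B[0][0] = 5 + -4 = 1, A[0][1] + B[1][0] = -3 + -2 = -5, A[0][2] + B[2][0] = 6 + -2 = 4) = -5 (attained at k = 1)
  C[0][1] = min over k of (A[0][0] + B[0][1] = 5 + -4 = 1, A[0][1] + B[1][1] = -3 + 5 = 2, A[0][2] + B[2][1] = 6 + 10 = 16) = 1 (attained at k = 0)
  C[0][2] = min over k of (A[0][0] + B[0][2] = 5 + 5 = 10, A[0][1] + B[1][2] = -3 + 5 = 2, A[0][2] + B[2][2] = 6 + 2 = 8) = 2 (attained at k = 1)
  C[1][0] = min over k of (A[1][0] + B[0][0] = -5 + -4 = -9, A[1][1] + B[1][0] = -5 + -2 = -7, A[1][2] + B[2][0] = -5 + -2 = -7) = -9 (attained at k = 0)
  C[1][1] = min over k of (A[1][0] + B[0][1] = -5 + -4 = -9, A[1][1] + B[1][1] = -5 + 5 = 0, A[1][2] + B[2][1] = -5 + 10 = 5) = -9 (attained at k = 0)
  C[1][2] = min over k of (A[1][0] + B[0][2] = -5 + 5 = 0, A[1][1] + B[1][2] = -5 + 5 = 0, A[1][2] + B[2][2] = -5 + 2 = -3) = -3 (attained at k = 2)
  C[2][0] = min over k of (A[2][0] + B[0][0] = 9 + -4 = 5, A[2][1] + B[1][0] = -5 + -2 = -7, A[2][2] + B[2][0] = 4 + -2 = 2) = -7 (attained at k = 1)
  C[2][1] = min over k of (A[2][0] + B[0][1] = 9 + -4 = 5, A[2][1] + B[1][1] = -5 + 5 = 0, A[2][2] + B[2][1] = 4 + 10 = 14) = 0 (attained at k = 1)
  C[2][2] = min over k of (A[2][0] + B[0][2] = 9 + 5 = 14, A[2][1] + B[1][2] = -5 + 5 = 0, A[2][2] + B[2][2] = 4 + 2 = 6) = 0 (attained at k = 1)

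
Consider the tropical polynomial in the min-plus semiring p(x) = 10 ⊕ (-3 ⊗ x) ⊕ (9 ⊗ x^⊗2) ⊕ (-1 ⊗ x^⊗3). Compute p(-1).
p(-1) = -4

A tropical monomial a ⊗ x^⊗i evaluates to a + i · x. Evaluating each term at x = -1:
  Term 0 contributes 10 + 0 · -1 = 10
  Term 1 contributes -3 + 1 · -1 = -4
  Term 2 contributes 9 + 2 · -1 = 7
  Term 3 contributes -1 + 3 · -1 = -4
p(-1) = ⊕ of these = min[10, -4, 7, -4] = -4.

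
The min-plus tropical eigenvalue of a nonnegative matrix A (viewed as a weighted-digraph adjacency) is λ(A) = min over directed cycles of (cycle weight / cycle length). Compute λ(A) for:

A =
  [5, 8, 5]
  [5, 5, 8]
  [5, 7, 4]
λ(A) = 4

Enumerate directed cycles and compute their means (weight / length). Sample:
  cycle 0 → 0: weight = 5, length = 1, mean = 5/1 ≈ 5.000
  cycle 1 → 1: weight = 5, length = 1, mean = 5/1 ≈ 5.000
  cycle 2 → 2: weight = 4, length = 1, mean = 4/1 ≈ 4.000
  cycle 0 → 1 → 0: weight = 13, length = 2, mean = 13/2 ≈ 6.500
  cycle 0 → 2 → 0: weight = 10, length = 2, mean = 10/2 ≈ 5.000
  cycle 1 → 0 → 1: weight = 13, length = 2, mean = 13/2 ≈ 6.500
Minimum mean = 4.000, attained e.g. along the cycle 2 → 2 with weight 4 and length 1. So λ(A) = 4/1 = 4.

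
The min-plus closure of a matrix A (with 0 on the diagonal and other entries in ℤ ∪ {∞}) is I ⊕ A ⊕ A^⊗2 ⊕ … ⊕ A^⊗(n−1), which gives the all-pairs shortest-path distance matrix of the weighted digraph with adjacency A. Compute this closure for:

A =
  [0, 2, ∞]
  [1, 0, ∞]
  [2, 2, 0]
Closure =
  [0, 2, ∞]
  [1, 0, ∞]
  [2, 2, 0]

This is the Floyd-Warshall all-pairs shortest-path computation. For each intermediate vertex k = 0, 1, …, 2, update dist[i][j] ← min(dist[i][j], dist[i][k] + dist[k][j]). The final matrix gives, for each (i, j), the minimum total weight of any directed path from i to j (possibly empty when i = j).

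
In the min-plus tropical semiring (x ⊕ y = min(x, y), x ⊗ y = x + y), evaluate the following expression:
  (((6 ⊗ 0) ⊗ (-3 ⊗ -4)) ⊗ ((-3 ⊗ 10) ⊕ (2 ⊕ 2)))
(((6 ⊗ 0) ⊗ (-3 ⊗ -4)) ⊗ ((-3 ⊗ 10) ⊕ (2 ⊕ 2))) = 1

Expand innermost to outermost. Recall ⊕ takes the minimum of its arguments and ⊗ takes their sum. Working out the expression (((6 ⊗ 0) ⊗ (-3 ⊗ -4)) ⊗ ((-3 ⊗ 10) ⊕ (2 ⊕ 2))) gives 1.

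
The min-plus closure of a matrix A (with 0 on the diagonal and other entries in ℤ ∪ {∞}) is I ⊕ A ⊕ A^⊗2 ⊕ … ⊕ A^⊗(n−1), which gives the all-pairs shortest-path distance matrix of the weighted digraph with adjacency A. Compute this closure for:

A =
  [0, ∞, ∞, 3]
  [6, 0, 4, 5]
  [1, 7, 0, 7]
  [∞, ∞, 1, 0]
Closure =
  [0, 11, 4, 3]
  [5, 0, 4, 5]
  [1, 7, 0, 4]
  [2, 8, 1, 0]

This is the Floyd-Warshall all-pairs shortest-path computation. For each intermediate vertex k = 0, 1, …, 3, update dist[i][j] ← min(dist[i][j], dist[i][k] + dist[k][j]). The final matrix gives, for each (i, j), the minimum total weight of any directed path from i to j (possibly empty when i = j).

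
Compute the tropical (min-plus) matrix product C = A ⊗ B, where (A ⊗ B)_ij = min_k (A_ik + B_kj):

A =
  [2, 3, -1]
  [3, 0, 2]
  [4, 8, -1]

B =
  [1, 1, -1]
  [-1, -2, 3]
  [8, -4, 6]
A ⊗ B =
  [2, -5, 1]
  [-1, -2, 2]
  [5, -5, 3]

Apply the min-plus product entry-by-entry:
  C[0][0] = min over k of (A[0][0] + B[0][0] = 2 + 1 = 3, A[0][1] + B[1][0] = 3 + -1 = 2, A[0][2] + B[2][0] = -1 + 8 = 7) = 2 (attained at k = 1)
  C[0][1] = min over k of (A[0][0] + B[0][1] = 2 + 1 = 3, A[0][1] + B[1][1] = 3 + -2 = 1, A[0][2] + B[2][1] = -1 + -4 = -5) = -5 (attained at k = 2)
  C[0][2] = min over k of (A[0][0] + B[0][2] = 2 + -1 = 1, A[0][1] + B[1][2] = 3 + 3 = 6, A[0][2] + B[2][2] = -1 + 6 = 5) = 1 (attained at k = 0)
  C[1][0] = min over k of (A[1][0] + B[0][0] = 3 + 1 = 4, A[1][1] + B[1][0] = 0 + -1 = -1, A[1][2] + B[2][0] = 2 + 8 = 10) = -1 (attained at k = 1)
  C[1][1] = min over k of (A[1][0] + B[0][1] = 3 + 1 = 4, A[1][1] + B[1][1] = 0 + -2 = -2, A[1][2] + B[2][1] = 2 + -4 = -2) = -2 (attained at k = 1)
  C[1][2] = min over k of (A[1][0] + B[0][2] = 3 + -1 = 2, A[1][1] + B[1][2] = 0 + 3 = 3, A[1][2] + B[2][2] = 2 + 6 = 8) = 2 (attained at k = 0)
  C[2][0] = min over k of (A[2][0] + B[0][0] = 4 + 1 = 5, A[2][1] + B[1][0] = 8 + -1 = 7, A[2][2] + B[2][0] = -1 + 8 = 7) = 5 (attained at k = 0)
  C[2][1] = min over k of (A[2][0] + B[0][1] = 4 + 1 = 5, A[2][1] + B[1][1] = 8 + -2 = 6, A[2][2] + B[2][1] = -1 + -4 = -5) = -5 (attained at k = 2)
  C[2][2] = min over k of (A[2][0] + B[0][2] = 4 + -1 = 3, A[2][1] + B[1][2] = 8 + 3 = 11, A[2][2] + B[2][2] = -1 + 6 = 5) = 3 (attained at k = 0)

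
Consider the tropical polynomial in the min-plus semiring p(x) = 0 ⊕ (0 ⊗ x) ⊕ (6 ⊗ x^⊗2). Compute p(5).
p(5) = 0

A tropical monomial a ⊗ x^⊗i evaluates to a + i · x. Evaluating each term at x = 5:
  Term 0 contributes 0 + 0 · 5 = 0
  Term 1 contributes 0 + 1 · 5 = 5
  Term 2 contributes 6 + 2 · 5 = 16
p(5) = ⊕ of these = min[0, 5, 16] = 0.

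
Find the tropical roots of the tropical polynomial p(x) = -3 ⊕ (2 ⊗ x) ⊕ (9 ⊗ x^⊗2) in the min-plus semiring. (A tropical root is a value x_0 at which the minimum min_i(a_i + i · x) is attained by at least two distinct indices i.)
Roots: {-7, -5}

Each tropical root is a break point of the lower envelope of the lines y = a_i + i · x (there are 3 lines, with slopes 0, 1, ..., 2). Only the lines that attain the minimum somewhere contribute to roots; other lines are dominated. Here the surviving (envelope) indices are i = 2, i = 1, i = 0.
Intersections between consecutive envelope lines give the roots: for adjacent envelope indices i < j the intersection is x = (a_i − a_j) / (j − i). Reading off the sorted break points: {-7, -5}.
Verification: at each break x_0, at least two indices attain the minimum of min_i(a_i + i · x_0).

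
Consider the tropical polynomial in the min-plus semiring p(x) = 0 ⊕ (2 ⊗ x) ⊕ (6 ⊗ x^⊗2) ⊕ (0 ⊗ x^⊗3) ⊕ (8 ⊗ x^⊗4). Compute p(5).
p(5) = 0

A tropical monomial a ⊗ x^⊗i evaluates to a + i · x. Evaluating each term at x = 5:
  Term 0 contributes 0 + 0 · 5 = 0
  Term 1 contributes 2 + 1 · 5 = 7
  Term 2 contributes 6 + 2 · 5 = 16
  Term 3 contributes 0 + 3 · 5 = 15
  Term 4 contributes 8 + 4 · 5 = 28
p(5) = ⊕ of these = min[0, 7, 16, 15, 28] = 0.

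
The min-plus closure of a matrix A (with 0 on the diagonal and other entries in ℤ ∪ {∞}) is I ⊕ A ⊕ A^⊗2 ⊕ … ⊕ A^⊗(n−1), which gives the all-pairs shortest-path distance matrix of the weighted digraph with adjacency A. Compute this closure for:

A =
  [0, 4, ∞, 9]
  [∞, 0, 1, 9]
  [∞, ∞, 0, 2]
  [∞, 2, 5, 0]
Closure =
  [0, 4, 5, 7]
  [∞, 0, 1, 3]
  [∞, 4, 0, 2]
  [∞, 2, 3, 0]

This is the Floyd-Warshall all-pairs shortest-path computation. For each intermediate vertex k = 0, 1, …, 3, update dist[i][j] ← min(dist[i][j], dist[i][k] + dist[k][j]). The final matrix gives, for each (i, j), the minimum total weight of any directed path from i to j (possibly empty when i = j).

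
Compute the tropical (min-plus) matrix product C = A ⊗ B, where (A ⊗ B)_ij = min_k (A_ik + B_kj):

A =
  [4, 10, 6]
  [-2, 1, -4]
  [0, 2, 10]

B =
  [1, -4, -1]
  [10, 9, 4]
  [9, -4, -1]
A ⊗ B =
  [5, 0, 3]
  [-1, -8, -5]
  [1, -4, -1]

Apply the min-plus product entry-by-entry:
  C[0][0] = min over k of (A[0][0] + B[0][0] = 4 + 1 = 5, A[0][1] + B[1][0] = 10 + 10 = 20, A[0][2] + B[2][0] = 6 + 9 = 15) = 5 (attained at k = 0)
  C[0][1] = min over k of (A[0][0] + B[0][1] = 4 + -4 = 0, A[0][1] + B[1][1] = 10 + 9 = 19, A[0][2] + B[2][1] = 6 + -4 = 2) = 0 (attained at k = 0)
  C[0][2] = min over k of (A[0][0] + B[0][2] = 4 + -1 = 3, A[0][1] + B[1][2] = 10 + 4 = 14, A[0][2] + B[2][2] = 6 + -1 = 5) = 3 (attained at k = 0)
  C[1][0] = min over k of (A[1][0] + B[0][0] = -2 + 1 = -1, A[1][1] + B[1][0] = 1 + 10 = 11, A[1][2] + B[2][0] = -4 + 9 = 5) = -1 (attained at k = 0)
  C[1][1] = min over k of (A[1][0] + B[0][1] = -2 + -4 = -6, A[1][1] + B[1][1] = 1 + 9 = 10, A[1][2] + B[2][1] = -4 + -4 = -8) = -8 (attained at k = 2)
  C[1][2] = min over k of (A[1][0] + B[0][2] = -2 + -1 = -3, A[1][1] + B[1][2] = 1 + 4 = 5, A[1][2] + B[2][2] = -4 + -1 = -5) = -5 (attained at k = 2)
  C[2][0] = min over k of (A[2][0] + B[0][0] = 0 + 1 = 1, A[2][1] + B[1][0] = 2 + 10 = 12, A[2][2] + B[2][0] = 10 + 9 = 19) = 1 (attained at k = 0)
  C[2][1] = min over k of (A[2][0] + B[0][1] = 0 + -4 = -4, A[2][1] + B[1][1] = 2 + 9 = 11, A[2][2] + B[2][1] = 10 + -4 = 6) = -4 (attained at k = 0)
  C[2][2] = min over k of (A[2][0] + B[0][2] = 0 + -1 = -1, A[2][1] + B[1][2] = 2 + 4 = 6, A[2][2] + B[2][2] = 10 + -1 = 9) = -1 (attained at k = 0)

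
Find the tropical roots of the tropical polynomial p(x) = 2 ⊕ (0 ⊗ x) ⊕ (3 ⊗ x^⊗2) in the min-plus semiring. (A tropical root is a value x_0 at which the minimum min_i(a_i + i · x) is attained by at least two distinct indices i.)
Roots: {-3, 2}

Each tropical root is a break point of the lower envelope of the lines y = a_i + i · x (there are 3 lines, with slopes 0, 1, ..., 2). Only the lines that attain the minimum somewhere contribute to roots; other lines are dominated. Here the surviving (envelope) indices are i = 2, i = 1, i = 0.
Intersections between consecutive envelope lines give the roots: for adjacent envelope indices i < j the intersection is x = (a_i − a_j) / (j − i). Reading off the sorted break points: {-3, 2}.
Verification: at each break x_0, at least two indices attain the minimum of min_i(a_i + i · x_0).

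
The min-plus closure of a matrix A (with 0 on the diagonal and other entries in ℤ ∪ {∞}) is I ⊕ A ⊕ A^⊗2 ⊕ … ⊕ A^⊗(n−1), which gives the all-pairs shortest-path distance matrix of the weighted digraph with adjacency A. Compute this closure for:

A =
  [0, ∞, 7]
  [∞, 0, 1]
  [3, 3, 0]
Closure =
  [0, 10, 7]
  [4, 0, 1]
  [3, 3, 0]

This is the Floyd-Warshall all-pairs shortest-path computation. For each intermediate vertex k = 0, 1, …, 2, update dist[i][j] ← min(dist[i][j], dist[i][k] + dist[k][j]). The final matrix gives, for each (i, j), the minimum total weight of any directed path from i to j (possibly empty when i = j).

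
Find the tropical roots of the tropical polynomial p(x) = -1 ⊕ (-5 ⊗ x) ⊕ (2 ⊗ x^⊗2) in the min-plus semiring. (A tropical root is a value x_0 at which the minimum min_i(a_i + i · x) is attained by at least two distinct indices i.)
Roots: {-7, 4}

Each tropical root is a break point of the lower envelope of the lines y = a_i + i · x (there are 3 lines, with slopes 0, 1, ..., 2). Only the lines that attain the minimum somewhere contribute to roots; other lines are dominated. Here the surviving (envelope) indices are i = 2, i = 1, i = 0.
Intersections between consecutive envelope lines give the roots: for adjacent envelope indices i < j the intersection is x = (a_i − a_j) / (j − i). Reading off the sorted break points: {-7, 4}.
Verification: at each break x_0, at least two indices attain the minimum of min_i(a_i + i · x_0).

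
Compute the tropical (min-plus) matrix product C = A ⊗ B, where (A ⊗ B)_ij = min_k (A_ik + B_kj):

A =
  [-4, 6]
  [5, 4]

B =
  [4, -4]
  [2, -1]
A ⊗ B =
  [0, -8]
  [6, 1]

Apply the min-plus product entry-by-entry:
  C[0][0] = min over k of (A[0][0] + B[0][0] = -4 + 4 = 0, A[0][1] + B[1][0] = 6 + 2 = 8) = 0 (attained at k = 0)
  C[0][1] = min over k of (A[0][0] + B[0][1] = -4 + -4 = -8, A[0][1] + B[1][1] = 6 + -1 = 5) = -8 (attained at k = 0)
  C[1][0] = min over k of (A[1][0] + B[0][0] = 5 + 4 = 9, A[1][1] + B[1][0] = 4 + 2 = 6) = 6 (attained at k = 1)
  C[1][1] = min over k of (A[1][0] + B[0][1] = 5 + -4 = 1, A[1][1] + B[1][1] = 4 + -1 = 3) = 1 (attained at k = 0)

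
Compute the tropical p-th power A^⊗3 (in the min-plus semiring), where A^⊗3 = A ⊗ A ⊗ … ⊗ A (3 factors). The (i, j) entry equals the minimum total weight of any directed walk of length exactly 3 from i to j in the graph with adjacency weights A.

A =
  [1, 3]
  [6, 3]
A^⊗3 =
  [3, 5]
  [8, 9]

Each entry (A^⊗3)_ij equals the minimum over all length-3 walks i = v_0 → v_1 → … → v_3 = j of Σ_t A[v_t][v_{t+1}]. For example, for (i, j) = (0, 1) we minimise over 4 possible intermediate vertex sequences; the minimum is 5, attained along the walk 0 → 0 → 0 → 1.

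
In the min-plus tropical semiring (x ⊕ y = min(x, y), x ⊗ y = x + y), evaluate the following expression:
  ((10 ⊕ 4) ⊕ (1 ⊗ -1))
((10 ⊕ 4) ⊕ (1 ⊗ -1)) = 0

Expand innermost to outermost. Recall ⊕ takes the minimum of its arguments and ⊗ takes their sum. Working out the expression ((10 ⊕ 4) ⊕ (1 ⊗ -1)) gives 0.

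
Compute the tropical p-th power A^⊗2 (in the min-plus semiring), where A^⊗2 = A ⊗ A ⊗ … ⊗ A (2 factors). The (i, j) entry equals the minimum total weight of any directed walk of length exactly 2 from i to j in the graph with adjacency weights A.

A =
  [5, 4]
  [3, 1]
A^⊗2 =
  [7, 5]
  [4, 2]

Each entry (A^⊗2)_ij equals the minimum over all length-2 walks i = v_0 → v_1 → … → v_2 = j of Σ_t A[v_t][v_{t+1}]. For example, for (i, j) = (0, 1) we minimise over 2 possible intermediate vertex sequences; the minimum is 5, attained along the walk 0 → 1 → 1.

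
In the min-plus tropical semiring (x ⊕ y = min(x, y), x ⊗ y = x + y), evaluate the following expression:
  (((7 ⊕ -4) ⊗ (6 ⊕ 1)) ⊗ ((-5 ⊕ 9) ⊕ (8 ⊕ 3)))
(((7 ⊕ -4) ⊗ (6 ⊕ 1)) ⊗ ((-5 ⊕ 9) ⊕ (8 ⊕ 3))) = -8

Expand innermost to outermost. Recall ⊕ takes the minimum of its arguments and ⊗ takes their sum. Working out the expression (((7 ⊕ -4) ⊗ (6 ⊕ 1)) ⊗ ((-5 ⊕ 9) ⊕ (8 ⊕ 3))) gives -8.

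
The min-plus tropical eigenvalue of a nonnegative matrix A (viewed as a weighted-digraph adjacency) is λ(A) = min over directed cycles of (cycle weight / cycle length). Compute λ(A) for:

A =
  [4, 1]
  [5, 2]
λ(A) = 2

Enumerate directed cycles and compute their means (weight / length). Sample:
  cycle 0 → 0: weight = 4, length = 1, mean = 4/1 ≈ 4.000
  cycle 1 → 1: weight = 2, length = 1, mean = 2/1 ≈ 2.000
  cycle 0 → 1 → 0: weight = 6, length = 2, mean = 6/2 ≈ 3.000
  cycle 1 → 0 → 1: weight = 6, length = 2, mean = 6/2 ≈ 3.000
Minimum mean = 2.000, attained e.g. along the cycle 1 → 1 with weight 2 and length 1. So λ(A) = 2/1 = 2.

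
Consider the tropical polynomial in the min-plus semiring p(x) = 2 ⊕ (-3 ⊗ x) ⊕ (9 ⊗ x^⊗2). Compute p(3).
p(3) = 0

A tropical monomial a ⊗ x^⊗i evaluates to a + i · x. Evaluating each term at x = 3:
  Term 0 contributes 2 + 0 · 3 = 2
  Term 1 contributes -3 + 1 · 3 = 0
  Term 2 contributes 9 + 2 · 3 = 15
p(3) = ⊕ of these = min[2, 0, 15] = 0.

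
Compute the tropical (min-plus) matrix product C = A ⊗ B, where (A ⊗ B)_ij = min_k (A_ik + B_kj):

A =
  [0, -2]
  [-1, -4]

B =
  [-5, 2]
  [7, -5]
A ⊗ B =
  [-5, -7]
  [-6, -9]

Apply the min-plus product entry-by-entry:
  C[0][0] = min over k of (A[0][0] + B[0][0] = 0 + -5 = -5, A[0][1] + B[1][0] = -2 + 7 = 5) = -5 (attained at k = 0)
  C[0][1] = min over k of (A[0][0] + B[0][1] = 0 + 2 = 2, A[0][1] + B[1][1] = -2 + -5 = -7) = -7 (attained at k = 1)
  C[1][0] = min over k of (A[1][0] + B[0][0] = -1 + -5 = -6, A[1][1] + B[1][0] = -4 + 7 = 3) = -6 (attained at k = 0)
  C[1][1] = min over k of (A[1][0] + B[0][1] = -1 + 2 = 1, A[1][1] + B[1][1] = -4 + -5 = -9) = -9 (attained at k = 1)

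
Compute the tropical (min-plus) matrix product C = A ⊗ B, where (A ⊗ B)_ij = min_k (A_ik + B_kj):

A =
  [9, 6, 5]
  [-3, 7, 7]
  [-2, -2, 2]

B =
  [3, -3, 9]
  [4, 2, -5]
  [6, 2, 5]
A ⊗ B =
  [10, 6, 1]
  [0, -6, 2]
  [1, -5, -7]

Apply the min-plus product entry-by-entry:
  C[0][0] = min over k of (A[0][0] + B[0][0] = 9 + 3 = 12, A[0][1] + B[1][0] = 6 + 4 = 10, A[0][2] + B[2][0] = 5 + 6 = 11) = 10 (attained at k = 1)
  C[0][1] = min over k of (A[0][0] + B[0][1] = 9 + -3 = 6, A[0][1] + B[1][1] = 6 + 2 = 8, A[0][2] + B[2][1] = 5 + 2 = 7) = 6 (attained at k = 0)
  C[0][2] = min over k of (A[0][0] + B[0][2] = 9 + 9 = 18, A[0][1] + B[1][2] = 6 + -5 = 1, A[0][2] + B[2][2] = 5 + 5 = 10) = 1 (attained at k = 1)
  C[1][0] = min over k of (A[1][0] + B[0][0] = -3 + 3 = 0, A[1][1] + B[1][0] = 7 + 4 = 11, A[1][2] + B[2][0] = 7 + 6 = 13) = 0 (attained at k = 0)
  C[1][1] = min over k of (A[1][0] + B[0][1] = -3 + -3 = -6, A[1][1] + B[1][1] = 7 + 2 = 9, A[1][2] + B[2][1] = 7 + 2 = 9) = -6 (attained at k = 0)
  C[1][2] = min over k of (A[1][0] + B[0][2] = -3 + 9 = 6, A[1][1] + B[1][2] = 7 + -5 = 2, A[1][2] + B[2][2] = 7 + 5 = 12) = 2 (attained at k = 1)
  C[2][0] = min over k of (A[2][0] + B[0][0] = -2 + 3 = 1, A[2][1] + B[1][0] = -2 + 4 = 2, A[2][2] + B[2][0] = 2 + 6 = 8) = 1 (attained at k = 0)
  C[2][1] = min over k of (A[2][0] + B[0][1] = -2 + -3 = -5, A[2][1] + B[1][1] = -2 + 2 = 0, A[2][2] + B[2][1] = 2 + 2 = 4) = -5 (attained at k = 0)
  C[2][2] = min over k of (A[2][0] + B[0][2] = -2 + 9 = 7, A[2][1] + B[1][2] = -2 + -5 = -7, A[2][2] + B[2][2] = 2 + 5 = 7) = -7 (attained at k = 1)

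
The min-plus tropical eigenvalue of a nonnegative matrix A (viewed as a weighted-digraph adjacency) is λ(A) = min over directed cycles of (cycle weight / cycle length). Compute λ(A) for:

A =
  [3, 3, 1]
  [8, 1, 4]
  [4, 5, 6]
λ(A) = 1

Enumerate directed cycles and compute their means (weight / length). Sample:
  cycle 0 → 0: weight = 3, length = 1, mean = 3/1 ≈ 3.000
  cycle 1 → 1: weight = 1, length = 1, mean = 1/1 ≈ 1.000
  cycle 2 → 2: weight = 6, length = 1, mean = 6/1 ≈ 6.000
  cycle 0 → 1 → 0: weight = 11, length = 2, mean = 11/2 ≈ 5.500
  cycle 0 → 2 → 0: weight = 5, length = 2, mean = 5/2 ≈ 2.500
  cycle 1 → 0 → 1: weight = 11, length = 2, mean = 11/2 ≈ 5.500
Minimum mean = 1.000, attained e.g. along the cycle 1 → 1 with weight 1 and length 1. So λ(A) = 1/1 = 1.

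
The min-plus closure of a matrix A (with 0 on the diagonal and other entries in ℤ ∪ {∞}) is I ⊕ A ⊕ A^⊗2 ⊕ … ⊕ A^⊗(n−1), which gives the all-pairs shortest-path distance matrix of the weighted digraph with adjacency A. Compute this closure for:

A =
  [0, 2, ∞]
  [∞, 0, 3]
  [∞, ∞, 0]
Closure =
  [0, 2, 5]
  [∞, 0, 3]
  [∞, ∞, 0]

This is the Floyd-Warshall all-pairs shortest-path computation. For each intermediate vertex k = 0, 1, …, 2, update dist[i][j] ← min(dist[i][j], dist[i][k] + dist[k][j]). The final matrix gives, for each (i, j), the minimum total weight of any directed path from i to j (possibly empty when i = j).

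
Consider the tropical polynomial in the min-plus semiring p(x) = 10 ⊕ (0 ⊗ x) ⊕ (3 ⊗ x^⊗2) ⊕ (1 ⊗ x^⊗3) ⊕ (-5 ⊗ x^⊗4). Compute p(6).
p(6) = 6

A tropical monomial a ⊗ x^⊗i evaluates to a + i · x. Evaluating each term at x = 6:
  Term 0 contributes 10 + 0 · 6 = 10
  Term 1 contributes 0 + 1 · 6 = 6
  Term 2 contributes 3 + 2 · 6 = 15
  Term 3 contributes 1 + 3 · 6 = 19
  Term 4 contributes -5 + 4 · 6 = 19
p(6) = ⊕ of these = min[10, 6, 15, 19, 19] = 6.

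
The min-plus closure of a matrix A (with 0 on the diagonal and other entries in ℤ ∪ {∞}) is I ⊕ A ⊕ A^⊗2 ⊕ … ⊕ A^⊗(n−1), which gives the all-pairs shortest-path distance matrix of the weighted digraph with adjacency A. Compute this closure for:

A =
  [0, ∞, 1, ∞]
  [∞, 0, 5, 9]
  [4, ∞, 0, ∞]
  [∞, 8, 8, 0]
Closure =
  [0, ∞, 1, ∞]
  [9, 0, 5, 9]
  [4, ∞, 0, ∞]
  [12, 8, 8, 0]

This is the Floyd-Warshall all-pairs shortest-path computation. For each intermediate vertex k = 0, 1, …, 3, update dist[i][j] ← min(dist[i][j], dist[i][k] + dist[k][j]). The final matrix gives, for each (i, j), the minimum total weight of any directed path from i to j (possibly empty when i = j).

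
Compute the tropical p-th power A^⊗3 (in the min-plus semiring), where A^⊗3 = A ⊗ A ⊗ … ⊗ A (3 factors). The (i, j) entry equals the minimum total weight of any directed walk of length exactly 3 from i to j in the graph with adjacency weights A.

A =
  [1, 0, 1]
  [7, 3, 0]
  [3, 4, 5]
A^⊗3 =
  [3, 2, 1]
  [4, 3, 4]
  [5, 4, 3]

Each entry (A^⊗3)_ij equals the minimum over all length-3 walks i = v_0 → v_1 → … → v_3 = j of Σ_t A[v_t][v_{t+1}]. For example, for (i, j) = (0, 2) we minimise over 9 possible intermediate vertex sequences; the minimum is 1, attained along the walk 0 → 0 → 1 → 2.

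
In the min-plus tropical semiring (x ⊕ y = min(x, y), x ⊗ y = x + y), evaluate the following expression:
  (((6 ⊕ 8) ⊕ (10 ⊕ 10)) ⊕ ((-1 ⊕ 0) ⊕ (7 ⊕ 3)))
(((6 ⊕ 8) ⊕ (10 ⊕ 10)) ⊕ ((-1 ⊕ 0) ⊕ (7 ⊕ 3))) = -1

Expand innermost to outermost. Recall ⊕ takes the minimum of its arguments and ⊗ takes their sum. Working out the expression (((6 ⊕ 8) ⊕ (10 ⊕ 10)) ⊕ ((-1 ⊕ 0) ⊕ (7 ⊕ 3))) gives -1.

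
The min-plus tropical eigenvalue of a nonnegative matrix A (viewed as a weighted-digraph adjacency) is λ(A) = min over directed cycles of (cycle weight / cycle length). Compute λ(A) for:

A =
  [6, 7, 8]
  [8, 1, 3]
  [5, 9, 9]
λ(A) = 1

Enumerate directed cycles and compute their means (weight / length). Sample:
  cycle 0 → 0: weight = 6, length = 1, mean = 6/1 ≈ 6.000
  cycle 1 → 1: weight = 1, length = 1, mean = 1/1 ≈ 1.000
  cycle 2 → 2: weight = 9, length = 1, mean = 9/1 ≈ 9.000
  cycle 0 → 1 → 0: weight = 15, length = 2, mean = 15/2 ≈ 7.500
  cycle 0 → 2 → 0: weight = 13, length = 2, mean = 13/2 ≈ 6.500
  cycle 1 → 0 → 1: weight = 15, length = 2, mean = 15/2 ≈ 7.500
Minimum mean = 1.000, attained e.g. along the cycle 1 → 1 with weight 1 and length 1. So λ(A) = 1/1 = 1.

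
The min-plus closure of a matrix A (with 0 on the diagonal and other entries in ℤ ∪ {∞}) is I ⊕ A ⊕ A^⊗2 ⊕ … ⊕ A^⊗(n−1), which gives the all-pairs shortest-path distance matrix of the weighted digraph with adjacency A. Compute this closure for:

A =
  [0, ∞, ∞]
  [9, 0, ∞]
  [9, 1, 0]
Closure =
  [0, ∞, ∞]
  [9, 0, ∞]
  [9, 1, 0]

This is the Floyd-Warshall all-pairs shortest-path computation. For each intermediate vertex k = 0, 1, …, 2, update dist[i][j] ← min(dist[i][j], dist[i][k] + dist[k][j]). The final matrix gives, for each (i, j), the minimum total weight of any directed path from i to j (possibly empty when i = j).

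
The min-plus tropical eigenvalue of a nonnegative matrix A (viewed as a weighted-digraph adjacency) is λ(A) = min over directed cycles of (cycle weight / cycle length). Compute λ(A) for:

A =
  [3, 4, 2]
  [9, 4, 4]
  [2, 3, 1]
λ(A) = 1

Enumerate directed cycles and compute their means (weight / length). Sample:
  cycle 0 → 0: weight = 3, length = 1, mean = 3/1 ≈ 3.000
  cycle 1 → 1: weight = 4, length = 1, mean = 4/1 ≈ 4.000
  cycle 2 → 2: weight = 1, length = 1, mean = 1/1 ≈ 1.000
  cycle 0 → 1 → 0: weight = 13, length = 2, mean = 13/2 ≈ 6.500
  cycle 0 → 2 → 0: weight = 4, length = 2, mean = 4/2 ≈ 2.000
  cycle 1 → 0 → 1: weight = 13, length = 2, mean = 13/2 ≈ 6.500
Minimum mean = 1.000, attained e.g. along the cycle 2 → 2 with weight 1 and length 1. So λ(A) = 1/1 = 1.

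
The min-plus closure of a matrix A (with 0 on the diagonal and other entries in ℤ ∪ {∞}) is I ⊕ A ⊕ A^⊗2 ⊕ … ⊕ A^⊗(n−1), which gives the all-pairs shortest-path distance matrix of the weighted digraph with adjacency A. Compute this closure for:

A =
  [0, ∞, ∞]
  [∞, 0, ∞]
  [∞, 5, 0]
Closure =
  [0, ∞, ∞]
  [∞, 0, ∞]
  [∞, 5, 0]

This is the Floyd-Warshall all-pairs shortest-path computation. For each intermediate vertex k = 0, 1, …, 2, update dist[i][j] ← min(dist[i][j], dist[i][k] + dist[k][j]). The final matrix gives, for each (i, j), the minimum total weight of any directed path from i to j (possibly empty when i = j).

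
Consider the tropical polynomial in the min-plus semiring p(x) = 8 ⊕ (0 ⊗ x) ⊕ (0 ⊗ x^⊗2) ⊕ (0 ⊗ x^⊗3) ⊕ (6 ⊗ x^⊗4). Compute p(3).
p(3) = 3

A tropical monomial a ⊗ x^⊗i evaluates to a + i · x. Evaluating each term at x = 3:
  Term 0 contributes 8 + 0 · 3 = 8
  Term 1 contributes 0 + 1 · 3 = 3
  Term 2 contributes 0 + 2 · 3 = 6
  Term 3 contributes 0 + 3 · 3 = 9
  Term 4 contributes 6 + 4 · 3 = 18
p(3) = ⊕ of these = min[8, 3, 6, 9, 18] = 3.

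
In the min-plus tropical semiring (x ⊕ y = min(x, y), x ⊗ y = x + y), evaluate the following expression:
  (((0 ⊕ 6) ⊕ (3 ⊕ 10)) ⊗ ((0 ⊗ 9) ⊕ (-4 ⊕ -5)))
(((0 ⊕ 6) ⊕ (3 ⊕ 10)) ⊗ ((0 ⊗ 9) ⊕ (-4 ⊕ -5))) = -5

Expand innermost to outermost. Recall ⊕ takes the minimum of its arguments and ⊗ takes their sum. Working out the expression (((0 ⊕ 6) ⊕ (3 ⊕ 10)) ⊗ ((0 ⊗ 9) ⊕ (-4 ⊕ -5))) gives -5.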